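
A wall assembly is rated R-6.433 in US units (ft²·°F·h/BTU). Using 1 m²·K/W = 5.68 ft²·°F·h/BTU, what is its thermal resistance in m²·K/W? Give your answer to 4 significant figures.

R_SI = 6.433/5.68 = 1.1326

1.133 m²·K/W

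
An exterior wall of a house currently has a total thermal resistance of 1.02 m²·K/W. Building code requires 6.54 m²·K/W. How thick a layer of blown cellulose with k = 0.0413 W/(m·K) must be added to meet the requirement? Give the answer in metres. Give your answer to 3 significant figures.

0.228 m

ΔR = 6.54 − 1.02 = 5.52 m²·K/W
L = ΔR × k = 5.52 × 0.0413 = 0.228 m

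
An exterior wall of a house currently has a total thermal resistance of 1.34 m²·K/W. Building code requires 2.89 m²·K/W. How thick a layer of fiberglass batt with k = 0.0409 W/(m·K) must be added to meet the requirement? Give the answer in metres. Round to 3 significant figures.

ΔR = 2.89 − 1.34 = 1.55 m²·K/W
L = ΔR × k = 1.55 × 0.0409 = 0.0634 m

0.0634 m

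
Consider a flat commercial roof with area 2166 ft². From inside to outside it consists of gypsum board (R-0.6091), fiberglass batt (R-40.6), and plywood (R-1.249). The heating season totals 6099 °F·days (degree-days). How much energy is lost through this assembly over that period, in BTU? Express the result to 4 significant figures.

7467000 BTU

R_total = 0.6091 + 40.6 + 1.249 = 42.458 ft²·°F·h/BTU
E = A × HDD × 24 / R = 2166 × 6099 × 24 / 42.458 = 7467400 BTU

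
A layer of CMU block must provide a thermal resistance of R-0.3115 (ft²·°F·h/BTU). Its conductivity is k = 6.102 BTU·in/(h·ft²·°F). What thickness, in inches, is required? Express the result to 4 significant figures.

L = R × k = 0.3115 × 6.102 = 1.9008 in

1.901 in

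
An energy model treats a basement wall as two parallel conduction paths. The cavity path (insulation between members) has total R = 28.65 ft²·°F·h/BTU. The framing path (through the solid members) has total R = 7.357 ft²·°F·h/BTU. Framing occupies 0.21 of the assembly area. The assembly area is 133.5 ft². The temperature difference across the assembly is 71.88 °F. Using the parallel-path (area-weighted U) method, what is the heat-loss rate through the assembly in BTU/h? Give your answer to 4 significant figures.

538.5 BTU/h

U_eff = 0.79/28.65 + 0.21/7.357 = 0.027574 + 0.028544 = 0.056118
R_eff = 1/U_eff = 17.819 ft²·°F·h/BTU
Q = 133.5 × 71.88 / 17.819 = 538.51 BTU/h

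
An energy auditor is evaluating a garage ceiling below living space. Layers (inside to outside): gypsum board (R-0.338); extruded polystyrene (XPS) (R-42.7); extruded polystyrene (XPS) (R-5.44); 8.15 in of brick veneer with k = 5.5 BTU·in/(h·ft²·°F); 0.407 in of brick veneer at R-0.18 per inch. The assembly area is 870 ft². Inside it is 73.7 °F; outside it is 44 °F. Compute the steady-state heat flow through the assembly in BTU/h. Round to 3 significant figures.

516 BTU/h

8.15/5.5 = 1.482
0.407 × 0.18 = 0.07326
R_total = 0.338 + 42.7 + 5.44 + 1.482 + 0.07326 = 50.03 ft²·°F·h/BTU
Q = A·ΔT/R = 870 × (73.7 − 44) / 50.03 = 516.4 BTU/h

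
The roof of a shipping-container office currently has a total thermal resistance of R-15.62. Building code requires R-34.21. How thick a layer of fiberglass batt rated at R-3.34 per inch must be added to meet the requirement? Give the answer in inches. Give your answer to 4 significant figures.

ΔR = 34.21 − 15.62 = 18.59 ft²·°F·h/BTU
L = ΔR / (R/in) = 18.59/3.34 = 5.5659 in

5.566 in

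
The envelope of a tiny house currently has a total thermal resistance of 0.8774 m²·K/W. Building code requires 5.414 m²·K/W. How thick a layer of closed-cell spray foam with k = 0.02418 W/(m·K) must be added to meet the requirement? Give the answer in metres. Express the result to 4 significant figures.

ΔR = 5.414 − 0.8774 = 4.5366 m²·K/W
L = ΔR × k = 4.5366 × 0.02418 = 0.10969 m

0.1097 m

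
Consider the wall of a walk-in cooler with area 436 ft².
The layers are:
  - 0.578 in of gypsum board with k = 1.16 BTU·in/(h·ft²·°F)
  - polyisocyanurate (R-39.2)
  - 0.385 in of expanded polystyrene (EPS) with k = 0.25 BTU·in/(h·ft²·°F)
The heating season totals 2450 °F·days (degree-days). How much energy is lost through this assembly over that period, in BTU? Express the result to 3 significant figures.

0.578/1.16 = 0.4983
0.385/0.25 = 1.54
R_total = 0.4983 + 39.2 + 1.54 = 41.24 ft²·°F·h/BTU
E = A × HDD × 24 / R = 436 × 2450 × 24 / 41.24 = 621700 BTU

622000 BTU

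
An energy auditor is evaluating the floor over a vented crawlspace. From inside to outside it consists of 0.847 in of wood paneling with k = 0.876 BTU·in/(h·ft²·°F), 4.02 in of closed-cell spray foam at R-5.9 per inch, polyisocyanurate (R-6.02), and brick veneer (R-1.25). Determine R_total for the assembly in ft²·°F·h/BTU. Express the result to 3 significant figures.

0.847/0.876 = 0.9669
4.02 × 5.9 = 23.72
R_total = 0.9669 + 23.72 + 6.02 + 1.25 = 31.95 ft²·°F·h/BTU

32.0 ft²·°F·h/BTU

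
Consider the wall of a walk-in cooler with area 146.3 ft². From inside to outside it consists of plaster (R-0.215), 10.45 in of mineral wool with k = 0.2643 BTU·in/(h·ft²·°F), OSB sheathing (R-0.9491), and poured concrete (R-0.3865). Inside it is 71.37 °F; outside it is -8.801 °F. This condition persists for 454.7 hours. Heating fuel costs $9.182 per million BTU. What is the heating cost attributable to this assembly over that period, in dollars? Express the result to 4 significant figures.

1.192 dollars

10.45/0.2643 = 39.538
R_total = 0.215 + 39.538 + 0.9491 + 0.3865 = 41.089 ft²·°F·h/BTU
Q = 146.3 × (71.37 − (-8.801)) / 41.089 = 285.45 BTU/h
E = 285.45 × 454.7 = 129800 BTU
Cost = 129800/10⁶ × 9.182 = $1.1918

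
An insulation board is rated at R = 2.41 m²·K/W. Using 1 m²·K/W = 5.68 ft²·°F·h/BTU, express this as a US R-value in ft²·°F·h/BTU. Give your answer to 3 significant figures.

13.7 ft²·°F·h/BTU

R_US = 2.41 × 5.68 = 13.69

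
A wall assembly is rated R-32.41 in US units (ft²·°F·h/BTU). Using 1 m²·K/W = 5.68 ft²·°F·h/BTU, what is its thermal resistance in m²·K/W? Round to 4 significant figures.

5.706 m²·K/W

R_SI = 32.41/5.68 = 5.706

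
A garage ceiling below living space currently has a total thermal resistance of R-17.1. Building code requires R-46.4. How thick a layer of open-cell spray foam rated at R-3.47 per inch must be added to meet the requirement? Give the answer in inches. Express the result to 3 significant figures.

8.44 in

ΔR = 46.4 − 17.1 = 29.3 ft²·°F·h/BTU
L = ΔR / (R/in) = 29.3/3.47 = 8.444 in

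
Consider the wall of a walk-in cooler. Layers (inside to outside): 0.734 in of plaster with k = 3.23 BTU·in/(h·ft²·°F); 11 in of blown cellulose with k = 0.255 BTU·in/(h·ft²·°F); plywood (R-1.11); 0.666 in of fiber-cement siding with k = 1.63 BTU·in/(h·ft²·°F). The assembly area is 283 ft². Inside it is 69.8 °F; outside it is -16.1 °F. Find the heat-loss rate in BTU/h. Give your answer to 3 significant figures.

0.734/3.23 = 0.2272
11/0.255 = 43.14
0.666/1.63 = 0.4086
R_total = 0.2272 + 43.14 + 1.11 + 0.4086 = 44.88 ft²·°F·h/BTU
Q = A·ΔT/R = 283 × (69.8 − (-16.1)) / 44.88 = 541.6 BTU/h

542 BTU/h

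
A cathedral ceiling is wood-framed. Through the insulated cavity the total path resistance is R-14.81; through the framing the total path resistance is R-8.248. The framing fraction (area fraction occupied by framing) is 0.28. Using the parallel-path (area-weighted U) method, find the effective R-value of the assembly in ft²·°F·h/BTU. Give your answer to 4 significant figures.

U_eff = 0.72/14.81 + 0.28/8.248 = 0.048616 + 0.033948 = 0.082563
R_eff = 1/U_eff = 12.112 ft²·°F·h/BTU

12.11 ft²·°F·h/BTU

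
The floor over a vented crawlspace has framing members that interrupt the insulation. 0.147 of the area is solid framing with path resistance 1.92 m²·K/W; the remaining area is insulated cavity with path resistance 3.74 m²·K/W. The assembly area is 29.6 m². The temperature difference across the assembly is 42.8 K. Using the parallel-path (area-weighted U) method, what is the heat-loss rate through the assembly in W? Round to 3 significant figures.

U_eff = 0.853/3.74 + 0.147/1.92 = 0.2281 + 0.07656 = 0.3046
R_eff = 1/U_eff = 3.283 m²·K/W
Q = 29.6 × 42.8 / 3.283 = 385.9 W

386 W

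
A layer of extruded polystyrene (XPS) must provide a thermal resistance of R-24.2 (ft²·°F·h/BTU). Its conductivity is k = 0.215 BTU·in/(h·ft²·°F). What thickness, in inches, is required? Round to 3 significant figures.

5.20 in

L = R × k = 24.2 × 0.215 = 5.203 in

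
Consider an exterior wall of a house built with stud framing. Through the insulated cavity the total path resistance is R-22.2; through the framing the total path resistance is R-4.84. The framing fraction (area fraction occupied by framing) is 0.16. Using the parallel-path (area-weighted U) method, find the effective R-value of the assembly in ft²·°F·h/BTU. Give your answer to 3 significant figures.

U_eff = 0.84/22.2 + 0.16/4.84 = 0.03784 + 0.03306 = 0.0709
R_eff = 1/U_eff = 14.11 ft²·°F·h/BTU

14.1 ft²·°F·h/BTU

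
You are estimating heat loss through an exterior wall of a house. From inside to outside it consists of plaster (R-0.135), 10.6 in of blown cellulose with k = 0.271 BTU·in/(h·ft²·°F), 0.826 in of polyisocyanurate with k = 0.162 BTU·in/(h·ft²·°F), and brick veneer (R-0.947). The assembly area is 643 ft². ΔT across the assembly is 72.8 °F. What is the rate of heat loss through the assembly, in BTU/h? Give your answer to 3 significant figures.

10.6/0.271 = 39.11
0.826/0.162 = 5.099
R_total = 0.135 + 39.11 + 5.099 + 0.947 = 45.3 ft²·°F·h/BTU
Q = A·ΔT/R = 643 × 72.8 / 45.3 = 1033 BTU/h

1030 BTU/h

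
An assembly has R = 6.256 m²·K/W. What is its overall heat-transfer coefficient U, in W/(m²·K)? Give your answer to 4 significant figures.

U = 1/R = 1/6.256 = 0.15985

0.1598 W/(m²·K)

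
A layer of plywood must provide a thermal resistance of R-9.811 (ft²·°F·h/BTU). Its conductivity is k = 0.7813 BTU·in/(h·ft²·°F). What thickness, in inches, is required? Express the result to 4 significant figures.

L = R × k = 9.811 × 0.7813 = 7.6653 in

7.665 in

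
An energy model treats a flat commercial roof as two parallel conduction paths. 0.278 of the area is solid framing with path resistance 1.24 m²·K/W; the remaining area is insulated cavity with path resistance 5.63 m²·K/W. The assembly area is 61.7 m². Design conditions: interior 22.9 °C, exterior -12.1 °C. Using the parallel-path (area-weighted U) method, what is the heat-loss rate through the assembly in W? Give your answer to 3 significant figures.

U_eff = 0.722/5.63 + 0.278/1.24 = 0.1282 + 0.2242 = 0.3524
R_eff = 1/U_eff = 2.837 m²·K/W
Q = 61.7 × (22.9 − (-12.1)) / 2.837 = 761.1 W

761 W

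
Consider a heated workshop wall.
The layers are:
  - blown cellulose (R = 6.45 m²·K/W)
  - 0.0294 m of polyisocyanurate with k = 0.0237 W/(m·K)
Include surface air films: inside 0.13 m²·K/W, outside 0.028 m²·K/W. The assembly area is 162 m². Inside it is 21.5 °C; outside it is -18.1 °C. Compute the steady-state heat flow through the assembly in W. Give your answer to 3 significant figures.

0.0294/0.0237 = 1.241
R_total = 0.13 + 6.45 + 1.241 + 0.028 = 7.849 m²·K/W
Q = A·ΔT/R = 162 × (21.5 − (-18.1)) / 7.849 = 817.4 W

817 W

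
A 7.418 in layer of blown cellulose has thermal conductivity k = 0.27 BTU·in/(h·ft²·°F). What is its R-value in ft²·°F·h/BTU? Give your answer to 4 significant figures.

27.47 ft²·°F·h/BTU

R = L/k = 7.418/0.27 = 27.474 ft²·°F·h/BTU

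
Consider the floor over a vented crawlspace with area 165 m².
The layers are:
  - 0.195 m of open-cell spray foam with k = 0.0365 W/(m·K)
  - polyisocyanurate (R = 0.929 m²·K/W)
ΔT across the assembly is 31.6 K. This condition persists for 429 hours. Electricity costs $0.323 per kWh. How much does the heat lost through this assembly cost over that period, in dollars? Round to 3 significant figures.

0.195/0.0365 = 5.342
R_total = 5.342 + 0.929 = 6.271 m²·K/W
Q = 165 × 31.6 / 6.271 = 831.4 W
E = 831.4 W × 429 h / 1000 = 356.7 kWh
Cost = 356.7 × 0.323 = $115.2

115 dollars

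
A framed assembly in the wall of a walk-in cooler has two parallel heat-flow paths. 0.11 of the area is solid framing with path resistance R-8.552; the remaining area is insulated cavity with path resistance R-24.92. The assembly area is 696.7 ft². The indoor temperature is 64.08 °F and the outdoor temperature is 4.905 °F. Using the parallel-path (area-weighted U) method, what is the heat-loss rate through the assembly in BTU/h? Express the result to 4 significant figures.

2003 BTU/h

U_eff = 0.89/24.92 + 0.11/8.552 = 0.035714 + 0.012862 = 0.048577
R_eff = 1/U_eff = 20.586 ft²·°F·h/BTU
Q = 696.7 × (64.08 − 4.905) / 20.586 = 2002.7 BTU/h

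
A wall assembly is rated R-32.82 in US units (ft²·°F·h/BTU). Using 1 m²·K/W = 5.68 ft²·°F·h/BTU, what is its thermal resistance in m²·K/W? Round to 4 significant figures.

R_SI = 32.82/5.68 = 5.7782

5.778 m²·K/W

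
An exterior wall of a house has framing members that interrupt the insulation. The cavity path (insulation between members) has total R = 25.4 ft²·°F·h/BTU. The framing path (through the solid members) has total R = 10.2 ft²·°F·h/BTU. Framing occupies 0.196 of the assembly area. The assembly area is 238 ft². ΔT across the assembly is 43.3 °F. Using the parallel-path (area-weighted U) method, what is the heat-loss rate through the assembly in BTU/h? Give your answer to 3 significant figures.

524 BTU/h

U_eff = 0.804/25.4 + 0.196/10.2 = 0.03165 + 0.01922 = 0.05087
R_eff = 1/U_eff = 19.66 ft²·°F·h/BTU
Q = 238 × 43.3 / 19.66 = 524.2 BTU/h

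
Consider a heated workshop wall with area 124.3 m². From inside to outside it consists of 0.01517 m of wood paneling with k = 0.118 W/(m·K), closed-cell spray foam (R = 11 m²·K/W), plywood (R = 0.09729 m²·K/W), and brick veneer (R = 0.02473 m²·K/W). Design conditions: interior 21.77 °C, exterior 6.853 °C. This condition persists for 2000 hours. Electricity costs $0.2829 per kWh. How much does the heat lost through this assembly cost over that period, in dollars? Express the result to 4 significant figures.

93.25 dollars

0.01517/0.118 = 0.12856
R_total = 0.12856 + 11 + 0.09729 + 0.02473 = 11.251 m²·K/W
Q = 124.3 × (21.77 − 6.853) / 11.251 = 164.81 W
E = 164.81 W × 2000 h / 1000 = 329.62 kWh
Cost = 329.62 × 0.2829 = $93.248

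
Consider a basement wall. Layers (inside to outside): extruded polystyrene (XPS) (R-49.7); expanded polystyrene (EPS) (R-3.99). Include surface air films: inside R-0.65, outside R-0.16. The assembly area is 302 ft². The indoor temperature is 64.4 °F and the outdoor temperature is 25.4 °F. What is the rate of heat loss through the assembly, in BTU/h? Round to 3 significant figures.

216 BTU/h

R_total = 0.65 + 49.7 + 3.99 + 0.16 = 54.5 ft²·°F·h/BTU
Q = A·ΔT/R = 302 × (64.4 − 25.4) / 54.5 = 216.1 BTU/h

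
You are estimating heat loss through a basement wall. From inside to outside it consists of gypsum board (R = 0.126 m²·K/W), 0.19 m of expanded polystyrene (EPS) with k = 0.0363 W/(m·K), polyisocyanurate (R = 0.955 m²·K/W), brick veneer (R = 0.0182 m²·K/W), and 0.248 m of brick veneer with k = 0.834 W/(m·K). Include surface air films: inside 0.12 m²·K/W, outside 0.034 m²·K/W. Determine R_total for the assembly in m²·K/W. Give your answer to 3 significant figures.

6.78 m²·K/W

0.19/0.0363 = 5.234
0.248/0.834 = 0.2974
R_total = 0.12 + 0.126 + 5.234 + 0.955 + 0.0182 + 0.2974 + 0.034 = 6.785 m²·K/W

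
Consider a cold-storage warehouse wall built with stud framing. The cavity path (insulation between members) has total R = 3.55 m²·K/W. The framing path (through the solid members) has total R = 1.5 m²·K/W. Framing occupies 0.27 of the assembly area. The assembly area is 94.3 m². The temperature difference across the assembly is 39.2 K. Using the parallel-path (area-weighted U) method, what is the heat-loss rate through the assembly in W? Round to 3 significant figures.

1430 W

U_eff = 0.73/3.55 + 0.27/1.5 = 0.2056 + 0.18 = 0.3856
R_eff = 1/U_eff = 2.593 m²·K/W
Q = 94.3 × 39.2 / 2.593 = 1426 W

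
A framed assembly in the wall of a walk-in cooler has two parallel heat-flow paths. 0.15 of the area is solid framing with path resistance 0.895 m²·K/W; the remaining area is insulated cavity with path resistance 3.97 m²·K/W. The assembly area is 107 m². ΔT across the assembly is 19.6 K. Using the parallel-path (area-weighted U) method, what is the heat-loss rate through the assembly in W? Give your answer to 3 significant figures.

U_eff = 0.85/3.97 + 0.15/0.895 = 0.2141 + 0.1676 = 0.3817
R_eff = 1/U_eff = 2.62 m²·K/W
Q = 107 × 19.6 / 2.62 = 800.5 W

801 W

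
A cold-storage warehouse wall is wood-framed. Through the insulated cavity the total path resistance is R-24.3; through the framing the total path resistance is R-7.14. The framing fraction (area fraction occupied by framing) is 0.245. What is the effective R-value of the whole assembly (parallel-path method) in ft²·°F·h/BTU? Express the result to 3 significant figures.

U_eff = 0.755/24.3 + 0.245/7.14 = 0.03107 + 0.03431 = 0.06538
R_eff = 1/U_eff = 15.29 ft²·°F·h/BTU

15.3 ft²·°F·h/BTU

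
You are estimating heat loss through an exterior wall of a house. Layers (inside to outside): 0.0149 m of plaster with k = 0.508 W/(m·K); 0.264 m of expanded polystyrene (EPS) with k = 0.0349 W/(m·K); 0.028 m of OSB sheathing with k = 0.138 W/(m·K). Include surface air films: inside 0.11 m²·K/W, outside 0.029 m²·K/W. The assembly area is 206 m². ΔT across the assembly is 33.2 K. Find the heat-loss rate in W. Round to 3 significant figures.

0.0149/0.508 = 0.02933
0.264/0.0349 = 7.564
0.028/0.138 = 0.2029
R_total = 0.11 + 0.02933 + 7.564 + 0.2029 + 0.029 = 7.936 m²·K/W
Q = A·ΔT/R = 206 × 33.2 / 7.936 = 861.8 W

862 W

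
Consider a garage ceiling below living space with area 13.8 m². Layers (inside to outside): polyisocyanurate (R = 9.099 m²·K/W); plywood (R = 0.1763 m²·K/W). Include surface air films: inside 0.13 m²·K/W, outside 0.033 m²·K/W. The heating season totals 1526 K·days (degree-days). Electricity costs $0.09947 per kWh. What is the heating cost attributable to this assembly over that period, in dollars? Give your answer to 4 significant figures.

5.327 dollars

R_total = 0.13 + 9.099 + 0.1763 + 0.033 = 9.4383 m²·K/W
E = A × HDD × 24 / R / 1000 = 13.8 × 1526 × 24 / 9.4383 / 1000 = 53.549 kWh
Cost = 53.549 × 0.09947 = $5.3265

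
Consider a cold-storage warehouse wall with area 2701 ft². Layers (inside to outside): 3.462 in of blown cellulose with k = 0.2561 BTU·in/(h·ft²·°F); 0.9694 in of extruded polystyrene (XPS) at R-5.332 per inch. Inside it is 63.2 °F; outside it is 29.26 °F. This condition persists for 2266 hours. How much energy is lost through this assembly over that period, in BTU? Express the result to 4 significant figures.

11120000 BTU

3.462/0.2561 = 13.518
0.9694 × 5.332 = 5.1688
R_total = 13.518 + 5.1688 = 18.687 ft²·°F·h/BTU
Q = 2701 × (63.2 − 29.26) / 18.687 = 4905.7 BTU/h
E = 4905.7 × 2266 = 11116000 BTU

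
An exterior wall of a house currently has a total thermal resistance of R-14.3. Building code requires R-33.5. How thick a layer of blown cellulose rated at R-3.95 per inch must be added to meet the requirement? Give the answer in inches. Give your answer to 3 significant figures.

4.86 in

ΔR = 33.5 − 14.3 = 19.2 ft²·°F·h/BTU
L = ΔR / (R/in) = 19.2/3.95 = 4.861 in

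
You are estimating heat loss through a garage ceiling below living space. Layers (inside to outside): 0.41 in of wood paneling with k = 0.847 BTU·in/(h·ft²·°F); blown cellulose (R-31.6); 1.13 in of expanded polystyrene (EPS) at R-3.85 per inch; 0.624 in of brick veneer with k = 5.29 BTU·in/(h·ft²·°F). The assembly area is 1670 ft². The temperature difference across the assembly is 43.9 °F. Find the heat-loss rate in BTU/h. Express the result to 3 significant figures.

0.41/0.847 = 0.4841
1.13 × 3.85 = 4.35
0.624/5.29 = 0.118
R_total = 0.4841 + 31.6 + 4.35 + 0.118 = 36.55 ft²·°F·h/BTU
Q = A·ΔT/R = 1670 × 43.9 / 36.55 = 2006 BTU/h

2010 BTU/h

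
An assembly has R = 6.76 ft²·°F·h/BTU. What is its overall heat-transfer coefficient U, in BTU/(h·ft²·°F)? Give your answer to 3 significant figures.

0.148 BTU/(h·ft²·°F)

U = 1/R = 1/6.76 = 0.1479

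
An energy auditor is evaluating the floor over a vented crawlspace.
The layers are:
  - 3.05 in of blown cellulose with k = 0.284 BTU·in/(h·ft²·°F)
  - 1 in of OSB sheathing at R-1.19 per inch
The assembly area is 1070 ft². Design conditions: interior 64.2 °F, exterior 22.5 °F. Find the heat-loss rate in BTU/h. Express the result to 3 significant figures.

3.05/0.284 = 10.74
1 × 1.19 = 1.19
R_total = 10.74 + 1.19 = 11.93 ft²·°F·h/BTU
Q = A·ΔT/R = 1070 × (64.2 − 22.5) / 11.93 = 3740 BTU/h

3740 BTU/h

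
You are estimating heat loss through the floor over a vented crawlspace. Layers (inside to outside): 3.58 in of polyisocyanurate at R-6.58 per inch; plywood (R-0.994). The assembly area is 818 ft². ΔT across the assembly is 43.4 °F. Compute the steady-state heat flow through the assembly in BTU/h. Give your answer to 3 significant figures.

1450 BTU/h

3.58 × 6.58 = 23.56
R_total = 23.56 + 0.994 = 24.55 ft²·°F·h/BTU
Q = A·ΔT/R = 818 × 43.4 / 24.55 = 1446 BTU/h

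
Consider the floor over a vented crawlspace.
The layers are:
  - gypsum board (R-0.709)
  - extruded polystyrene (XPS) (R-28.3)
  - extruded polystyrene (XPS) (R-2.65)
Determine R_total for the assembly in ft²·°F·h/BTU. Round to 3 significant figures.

R_total = 0.709 + 28.3 + 2.65 = 31.66 ft²·°F·h/BTU

31.7 ft²·°F·h/BTU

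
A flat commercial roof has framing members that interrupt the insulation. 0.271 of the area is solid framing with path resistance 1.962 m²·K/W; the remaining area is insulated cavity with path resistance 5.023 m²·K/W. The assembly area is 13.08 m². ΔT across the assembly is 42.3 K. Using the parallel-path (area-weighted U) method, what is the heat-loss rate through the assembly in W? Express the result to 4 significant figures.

U_eff = 0.729/5.023 + 0.271/1.962 = 0.14513 + 0.13812 = 0.28326
R_eff = 1/U_eff = 3.5304 m²·K/W
Q = 13.08 × 42.3 / 3.5304 = 156.72 W

156.7 W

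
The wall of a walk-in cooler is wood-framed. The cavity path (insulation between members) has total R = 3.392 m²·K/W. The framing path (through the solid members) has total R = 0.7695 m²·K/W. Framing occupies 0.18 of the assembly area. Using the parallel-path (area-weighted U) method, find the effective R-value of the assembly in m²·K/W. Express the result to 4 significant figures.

2.102 m²·K/W

U_eff = 0.82/3.392 + 0.18/0.7695 = 0.24175 + 0.23392 = 0.47566
R_eff = 1/U_eff = 2.1023 m²·K/W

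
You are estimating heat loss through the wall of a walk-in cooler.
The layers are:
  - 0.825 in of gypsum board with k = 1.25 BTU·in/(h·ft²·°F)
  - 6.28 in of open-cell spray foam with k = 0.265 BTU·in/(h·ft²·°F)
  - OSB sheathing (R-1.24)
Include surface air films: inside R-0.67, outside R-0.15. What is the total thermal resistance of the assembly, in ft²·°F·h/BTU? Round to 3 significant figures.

26.4 ft²·°F·h/BTU

0.825/1.25 = 0.66
6.28/0.265 = 23.7
R_total = 0.67 + 0.66 + 23.7 + 1.24 + 0.15 = 26.42 ft²·°F·h/BTU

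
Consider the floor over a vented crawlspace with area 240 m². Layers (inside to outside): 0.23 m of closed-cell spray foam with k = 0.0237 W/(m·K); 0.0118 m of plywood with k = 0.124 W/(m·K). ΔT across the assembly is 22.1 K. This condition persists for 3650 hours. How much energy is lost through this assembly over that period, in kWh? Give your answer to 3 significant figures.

0.23/0.0237 = 9.705
0.0118/0.124 = 0.09516
R_total = 9.705 + 0.09516 = 9.8 m²·K/W
Q = 240 × 22.1 / 9.8 = 541.2 W
E = 541.2 W × 3650 h / 1000 = 1976 kWh

1980 kWh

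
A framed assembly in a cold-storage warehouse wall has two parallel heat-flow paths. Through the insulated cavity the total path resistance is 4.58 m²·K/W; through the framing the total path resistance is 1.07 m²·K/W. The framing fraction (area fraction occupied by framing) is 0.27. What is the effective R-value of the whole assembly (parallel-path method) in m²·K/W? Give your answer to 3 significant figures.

2.43 m²·K/W

U_eff = 0.73/4.58 + 0.27/1.07 = 0.1594 + 0.2523 = 0.4117
R_eff = 1/U_eff = 2.429 m²·K/W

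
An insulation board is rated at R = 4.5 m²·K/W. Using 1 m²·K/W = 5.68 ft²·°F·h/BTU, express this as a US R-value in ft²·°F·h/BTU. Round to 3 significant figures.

R_US = 4.5 × 5.68 = 25.56

25.6 ft²·°F·h/BTU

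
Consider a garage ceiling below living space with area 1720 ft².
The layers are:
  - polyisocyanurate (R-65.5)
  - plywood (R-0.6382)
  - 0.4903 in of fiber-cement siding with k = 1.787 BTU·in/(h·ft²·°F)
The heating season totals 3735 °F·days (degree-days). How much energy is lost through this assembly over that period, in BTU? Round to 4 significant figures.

2322000 BTU

0.4903/1.787 = 0.27437
R_total = 65.5 + 0.6382 + 0.27437 = 66.413 ft²·°F·h/BTU
E = A × HDD × 24 / R = 1720 × 3735 × 24 / 66.413 = 2321600 BTU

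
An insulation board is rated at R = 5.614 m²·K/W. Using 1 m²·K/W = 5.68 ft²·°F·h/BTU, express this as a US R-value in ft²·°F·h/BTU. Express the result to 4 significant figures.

31.89 ft²·°F·h/BTU

R_US = 5.614 × 5.68 = 31.888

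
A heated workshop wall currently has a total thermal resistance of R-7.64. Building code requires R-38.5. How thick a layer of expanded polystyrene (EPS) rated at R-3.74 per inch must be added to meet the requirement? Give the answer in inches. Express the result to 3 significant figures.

8.25 in

ΔR = 38.5 − 7.64 = 30.86 ft²·°F·h/BTU
L = ΔR / (R/in) = 30.86/3.74 = 8.251 in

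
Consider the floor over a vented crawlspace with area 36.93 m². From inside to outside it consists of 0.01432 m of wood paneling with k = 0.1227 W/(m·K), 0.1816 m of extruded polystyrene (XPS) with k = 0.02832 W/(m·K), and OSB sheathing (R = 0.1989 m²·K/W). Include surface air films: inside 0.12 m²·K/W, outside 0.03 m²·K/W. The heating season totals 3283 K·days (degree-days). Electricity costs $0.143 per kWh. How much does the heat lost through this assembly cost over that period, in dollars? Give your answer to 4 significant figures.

60.50 dollars

0.01432/0.1227 = 0.11671
0.1816/0.02832 = 6.4124
R_total = 0.12 + 0.11671 + 6.4124 + 0.1989 + 0.03 = 6.878 m²·K/W
E = A × HDD × 24 / R / 1000 = 36.93 × 3283 × 24 / 6.878 / 1000 = 423.06 kWh
Cost = 423.06 × 0.143 = $60.497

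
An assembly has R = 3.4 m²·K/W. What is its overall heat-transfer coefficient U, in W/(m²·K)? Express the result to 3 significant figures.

U = 1/R = 1/3.4 = 0.2941

0.294 W/(m²·K)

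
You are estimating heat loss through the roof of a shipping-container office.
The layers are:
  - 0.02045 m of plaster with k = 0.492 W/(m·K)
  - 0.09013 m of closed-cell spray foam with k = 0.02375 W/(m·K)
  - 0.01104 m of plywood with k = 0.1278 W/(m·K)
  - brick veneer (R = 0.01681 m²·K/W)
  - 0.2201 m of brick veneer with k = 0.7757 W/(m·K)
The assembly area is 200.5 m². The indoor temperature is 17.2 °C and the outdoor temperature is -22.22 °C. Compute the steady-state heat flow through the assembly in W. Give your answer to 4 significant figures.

0.02045/0.492 = 0.041565
0.09013/0.02375 = 3.7949
0.01104/0.1278 = 0.086385
0.2201/0.7757 = 0.28374
R_total = 0.041565 + 3.7949 + 0.086385 + 0.01681 + 0.28374 = 4.2235 m²·K/W
Q = A·ΔT/R = 200.5 × (17.2 − (-22.22)) / 4.2235 = 1871.4 W

1871 W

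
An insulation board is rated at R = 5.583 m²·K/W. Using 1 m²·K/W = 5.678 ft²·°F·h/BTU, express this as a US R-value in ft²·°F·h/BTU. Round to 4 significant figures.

31.70 ft²·°F·h/BTU

R_US = 5.583 × 5.678 = 31.7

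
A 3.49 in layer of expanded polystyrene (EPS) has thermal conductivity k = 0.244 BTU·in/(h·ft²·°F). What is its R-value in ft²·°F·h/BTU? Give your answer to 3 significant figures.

14.3 ft²·°F·h/BTU

R = L/k = 3.49/0.244 = 14.3 ft²·°F·h/BTU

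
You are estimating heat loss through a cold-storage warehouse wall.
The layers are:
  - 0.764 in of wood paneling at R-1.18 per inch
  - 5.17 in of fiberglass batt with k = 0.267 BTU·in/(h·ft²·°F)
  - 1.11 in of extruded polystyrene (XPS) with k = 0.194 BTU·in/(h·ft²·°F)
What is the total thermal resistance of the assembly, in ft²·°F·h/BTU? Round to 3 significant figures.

26.0 ft²·°F·h/BTU

0.764 × 1.18 = 0.9015
5.17/0.267 = 19.36
1.11/0.194 = 5.722
R_total = 0.9015 + 19.36 + 5.722 = 25.99 ft²·°F·h/BTU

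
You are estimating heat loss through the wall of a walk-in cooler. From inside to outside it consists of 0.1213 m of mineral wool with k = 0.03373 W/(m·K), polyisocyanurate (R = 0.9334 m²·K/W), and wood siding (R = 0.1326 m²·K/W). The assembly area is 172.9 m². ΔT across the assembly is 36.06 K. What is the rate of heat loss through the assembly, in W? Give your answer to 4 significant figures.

0.1213/0.03373 = 3.5962
R_total = 3.5962 + 0.9334 + 0.1326 = 4.6622 m²·K/W
Q = A·ΔT/R = 172.9 × 36.06 / 4.6622 = 1337.3 W

1337 W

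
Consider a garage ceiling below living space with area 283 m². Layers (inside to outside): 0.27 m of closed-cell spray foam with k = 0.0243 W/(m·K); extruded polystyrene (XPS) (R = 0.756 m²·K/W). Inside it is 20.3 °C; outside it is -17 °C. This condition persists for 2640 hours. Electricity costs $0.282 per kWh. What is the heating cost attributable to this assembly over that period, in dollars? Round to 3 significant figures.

662 dollars

0.27/0.0243 = 11.11
R_total = 11.11 + 0.756 = 11.87 m²·K/W
Q = 283 × (20.3 − (-17)) / 11.87 = 889.5 W
E = 889.5 W × 2640 h / 1000 = 2348 kWh
Cost = 2348 × 0.282 = $662.2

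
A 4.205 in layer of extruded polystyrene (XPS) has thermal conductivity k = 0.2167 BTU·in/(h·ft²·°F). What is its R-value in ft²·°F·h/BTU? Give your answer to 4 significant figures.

R = L/k = 4.205/0.2167 = 19.405 ft²·°F·h/BTU

19.40 ft²·°F·h/BTU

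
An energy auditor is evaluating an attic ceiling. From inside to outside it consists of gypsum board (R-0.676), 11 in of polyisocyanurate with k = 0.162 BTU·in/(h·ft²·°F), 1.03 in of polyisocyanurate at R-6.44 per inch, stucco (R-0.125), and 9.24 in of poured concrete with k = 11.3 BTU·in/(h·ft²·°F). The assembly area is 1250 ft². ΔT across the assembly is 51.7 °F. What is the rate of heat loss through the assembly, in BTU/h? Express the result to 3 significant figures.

849 BTU/h

11/0.162 = 67.9
1.03 × 6.44 = 6.633
9.24/11.3 = 0.8177
R_total = 0.676 + 67.9 + 6.633 + 0.125 + 0.8177 = 76.15 ft²·°F·h/BTU
Q = A·ΔT/R = 1250 × 51.7 / 76.15 = 848.6 BTU/h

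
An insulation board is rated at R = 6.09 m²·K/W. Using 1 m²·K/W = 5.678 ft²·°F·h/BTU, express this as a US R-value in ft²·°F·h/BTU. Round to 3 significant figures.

R_US = 6.09 × 5.678 = 34.58

34.6 ft²·°F·h/BTU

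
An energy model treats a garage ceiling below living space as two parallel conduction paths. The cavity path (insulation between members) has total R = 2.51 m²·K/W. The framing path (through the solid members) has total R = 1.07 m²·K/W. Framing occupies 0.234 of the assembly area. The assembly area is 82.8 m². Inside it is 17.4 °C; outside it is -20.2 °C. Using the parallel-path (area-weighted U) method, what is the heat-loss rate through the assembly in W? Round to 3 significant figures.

U_eff = 0.766/2.51 + 0.234/1.07 = 0.3052 + 0.2187 = 0.5239
R_eff = 1/U_eff = 1.909 m²·K/W
Q = 82.8 × (17.4 − (-20.2)) / 1.909 = 1631 W

1630 W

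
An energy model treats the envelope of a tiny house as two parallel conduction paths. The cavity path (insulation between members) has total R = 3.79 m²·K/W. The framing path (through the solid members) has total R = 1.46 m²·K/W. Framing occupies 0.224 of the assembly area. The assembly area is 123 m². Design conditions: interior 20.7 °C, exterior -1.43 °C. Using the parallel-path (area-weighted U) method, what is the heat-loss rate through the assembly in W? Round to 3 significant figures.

U_eff = 0.776/3.79 + 0.224/1.46 = 0.2047 + 0.1534 = 0.3582
R_eff = 1/U_eff = 2.792 m²·K/W
Q = 123 × (20.7 − (-1.43)) / 2.792 = 974.9 W

975 W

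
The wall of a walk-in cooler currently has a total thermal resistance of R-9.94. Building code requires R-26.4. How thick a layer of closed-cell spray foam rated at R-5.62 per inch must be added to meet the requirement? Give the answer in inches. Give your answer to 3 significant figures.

2.93 in

ΔR = 26.4 − 9.94 = 16.46 ft²·°F·h/BTU
L = ΔR / (R/in) = 16.46/5.62 = 2.929 in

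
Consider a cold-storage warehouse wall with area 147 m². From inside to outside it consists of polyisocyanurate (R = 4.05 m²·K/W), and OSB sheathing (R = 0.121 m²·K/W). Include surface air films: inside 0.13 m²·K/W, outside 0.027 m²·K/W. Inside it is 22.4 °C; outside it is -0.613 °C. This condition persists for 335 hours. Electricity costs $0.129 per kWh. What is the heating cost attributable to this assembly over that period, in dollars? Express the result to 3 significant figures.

R_total = 0.13 + 4.05 + 0.121 + 0.027 = 4.328 m²·K/W
Q = 147 × (22.4 − (-0.613)) / 4.328 = 781.6 W
E = 781.6 W × 335 h / 1000 = 261.8 kWh
Cost = 261.8 × 0.129 = $33.78

33.8 dollars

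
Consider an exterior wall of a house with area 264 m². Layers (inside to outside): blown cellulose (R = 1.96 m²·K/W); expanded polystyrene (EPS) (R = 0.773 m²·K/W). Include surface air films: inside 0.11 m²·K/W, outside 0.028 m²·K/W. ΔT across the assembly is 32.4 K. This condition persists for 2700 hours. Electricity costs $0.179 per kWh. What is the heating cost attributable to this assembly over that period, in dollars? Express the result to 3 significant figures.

R_total = 0.11 + 1.96 + 0.773 + 0.028 = 2.871 m²·K/W
Q = 264 × 32.4 / 2.871 = 2979 W
E = 2979 W × 2700 h / 1000 = 8044 kWh
Cost = 8044 × 0.179 = $1440

1440 dollars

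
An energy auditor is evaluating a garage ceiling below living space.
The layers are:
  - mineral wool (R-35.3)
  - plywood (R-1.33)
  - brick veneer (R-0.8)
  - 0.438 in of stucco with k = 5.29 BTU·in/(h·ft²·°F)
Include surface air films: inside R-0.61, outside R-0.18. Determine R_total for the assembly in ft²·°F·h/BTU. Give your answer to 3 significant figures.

0.438/5.29 = 0.0828
R_total = 0.61 + 35.3 + 1.33 + 0.8 + 0.0828 + 0.18 = 38.3 ft²·°F·h/BTU

38.3 ft²·°F·h/BTU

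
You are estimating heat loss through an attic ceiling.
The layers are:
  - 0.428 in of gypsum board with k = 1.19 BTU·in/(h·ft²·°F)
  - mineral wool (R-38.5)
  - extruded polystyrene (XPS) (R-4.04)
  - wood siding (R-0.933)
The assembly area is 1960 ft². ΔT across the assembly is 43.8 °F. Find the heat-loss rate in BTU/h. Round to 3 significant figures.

1960 BTU/h

0.428/1.19 = 0.3597
R_total = 0.3597 + 38.5 + 4.04 + 0.933 = 43.83 ft²·°F·h/BTU
Q = A·ΔT/R = 1960 × 43.8 / 43.83 = 1959 BTU/h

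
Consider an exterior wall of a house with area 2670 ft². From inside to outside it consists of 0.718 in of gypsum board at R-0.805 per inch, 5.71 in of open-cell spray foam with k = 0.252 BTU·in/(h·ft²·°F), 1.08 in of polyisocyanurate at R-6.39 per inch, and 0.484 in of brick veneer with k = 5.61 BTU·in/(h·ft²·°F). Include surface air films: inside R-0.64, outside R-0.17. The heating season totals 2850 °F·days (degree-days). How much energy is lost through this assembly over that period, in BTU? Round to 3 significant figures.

0.718 × 0.805 = 0.578
5.71/0.252 = 22.66
1.08 × 6.39 = 6.901
0.484/5.61 = 0.08627
R_total = 0.64 + 0.578 + 22.66 + 6.901 + 0.08627 + 0.17 = 31.03 ft²·°F·h/BTU
E = A × HDD × 24 / R = 2670 × 2850 × 24 / 31.03 = 5885000 BTU

5880000 BTU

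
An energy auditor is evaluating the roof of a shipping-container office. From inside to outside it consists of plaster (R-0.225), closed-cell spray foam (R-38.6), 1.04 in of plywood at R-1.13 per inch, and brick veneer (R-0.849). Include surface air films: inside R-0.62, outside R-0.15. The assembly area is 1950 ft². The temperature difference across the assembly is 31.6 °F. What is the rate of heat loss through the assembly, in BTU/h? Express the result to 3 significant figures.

1480 BTU/h

1.04 × 1.13 = 1.175
R_total = 0.62 + 0.225 + 38.6 + 1.175 + 0.849 + 0.15 = 41.62 ft²·°F·h/BTU
Q = A·ΔT/R = 1950 × 31.6 / 41.62 = 1481 BTU/h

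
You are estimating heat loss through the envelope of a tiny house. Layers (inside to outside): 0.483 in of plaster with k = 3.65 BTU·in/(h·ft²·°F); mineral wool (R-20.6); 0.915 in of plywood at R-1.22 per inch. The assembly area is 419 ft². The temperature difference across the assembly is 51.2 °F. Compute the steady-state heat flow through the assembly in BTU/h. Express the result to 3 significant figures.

0.483/3.65 = 0.1323
0.915 × 1.22 = 1.116
R_total = 0.1323 + 20.6 + 1.116 = 21.85 ft²·°F·h/BTU
Q = A·ΔT/R = 419 × 51.2 / 21.85 = 981.9 BTU/h

982 BTU/h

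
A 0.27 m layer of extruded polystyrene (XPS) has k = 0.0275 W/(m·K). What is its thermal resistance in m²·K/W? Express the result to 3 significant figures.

R = L/k = 0.27/0.0275 = 9.818 m²·K/W

9.82 m²·K/W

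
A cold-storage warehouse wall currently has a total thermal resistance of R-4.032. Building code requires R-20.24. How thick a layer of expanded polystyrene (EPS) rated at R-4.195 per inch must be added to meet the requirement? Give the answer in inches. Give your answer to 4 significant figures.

3.864 in

ΔR = 20.24 − 4.032 = 16.208 ft²·°F·h/BTU
L = ΔR / (R/in) = 16.208/4.195 = 3.8636 in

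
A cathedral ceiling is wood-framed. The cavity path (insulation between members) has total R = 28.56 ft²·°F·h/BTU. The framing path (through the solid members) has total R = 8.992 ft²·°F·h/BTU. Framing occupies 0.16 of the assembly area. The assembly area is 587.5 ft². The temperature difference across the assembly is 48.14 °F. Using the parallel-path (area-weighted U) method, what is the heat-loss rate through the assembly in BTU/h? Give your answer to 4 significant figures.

1335 BTU/h

U_eff = 0.84/28.56 + 0.16/8.992 = 0.029412 + 0.017794 = 0.047205
R_eff = 1/U_eff = 21.184 ft²·°F·h/BTU
Q = 587.5 × 48.14 / 21.184 = 1335.1 BTU/h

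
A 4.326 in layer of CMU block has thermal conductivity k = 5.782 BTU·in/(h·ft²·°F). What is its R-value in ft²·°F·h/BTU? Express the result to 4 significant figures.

R = L/k = 4.326/5.782 = 0.74818 ft²·°F·h/BTU

0.7482 ft²·°F·h/BTU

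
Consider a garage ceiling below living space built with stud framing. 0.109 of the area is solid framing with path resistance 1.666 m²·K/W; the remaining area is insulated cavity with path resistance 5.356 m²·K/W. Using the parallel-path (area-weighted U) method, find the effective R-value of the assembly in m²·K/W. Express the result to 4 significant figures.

U_eff = 0.891/5.356 + 0.109/1.666 = 0.16636 + 0.065426 = 0.23178
R_eff = 1/U_eff = 4.3144 m²·K/W

4.314 m²·K/W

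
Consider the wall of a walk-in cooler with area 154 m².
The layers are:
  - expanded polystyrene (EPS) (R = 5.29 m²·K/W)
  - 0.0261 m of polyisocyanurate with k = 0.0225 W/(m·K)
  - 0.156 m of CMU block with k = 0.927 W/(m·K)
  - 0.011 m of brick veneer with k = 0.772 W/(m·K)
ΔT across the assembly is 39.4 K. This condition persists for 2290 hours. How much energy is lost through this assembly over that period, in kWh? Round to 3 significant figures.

2090 kWh

0.0261/0.0225 = 1.16
0.156/0.927 = 0.1683
0.011/0.772 = 0.01425
R_total = 5.29 + 1.16 + 0.1683 + 0.01425 = 6.633 m²·K/W
Q = 154 × 39.4 / 6.633 = 914.8 W
E = 914.8 W × 2290 h / 1000 = 2095 kWh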